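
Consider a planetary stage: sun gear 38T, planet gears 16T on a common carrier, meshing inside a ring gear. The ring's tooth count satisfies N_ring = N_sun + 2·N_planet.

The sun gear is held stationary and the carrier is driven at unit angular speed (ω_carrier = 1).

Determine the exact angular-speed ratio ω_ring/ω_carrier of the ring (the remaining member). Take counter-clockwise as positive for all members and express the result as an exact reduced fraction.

N_ring = 38 + 2·16 = 70
38(ω_s−ω_c) = −70(ω_r−ω_c),  ω_s=0, ω_c=1
ω_r = 1 − (38/70)(0−1) = 54/35
ω_r/ω_c = 54/35

54/35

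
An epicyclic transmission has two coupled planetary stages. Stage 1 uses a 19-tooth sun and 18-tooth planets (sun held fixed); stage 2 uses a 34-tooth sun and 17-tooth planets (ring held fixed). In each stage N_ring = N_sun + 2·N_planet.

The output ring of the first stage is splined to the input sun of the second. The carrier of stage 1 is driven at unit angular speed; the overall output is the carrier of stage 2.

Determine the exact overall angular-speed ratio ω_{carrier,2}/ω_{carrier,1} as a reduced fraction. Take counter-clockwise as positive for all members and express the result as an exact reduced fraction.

74/165

Stage 1: N_ring = 19 + 2·18 = 55
Stage 1: 19(ω_s−ω_c) = −55(ω_r−ω_c),  ω_s=0, ω_c=1
Stage 1: ω_r = 1 − (19/55)(0−1) = 74/55
  ⇒ ω_r¹/ω_c¹ = 74/55
Stage 2: N_ring = 34 + 2·17 = 68
Stage 2: 34(ω_s−ω_c) = −68(ω_r−ω_c),  ω_r=0, ω_s=1
Stage 2: 34(1−ω_c) = −68(0−ω_c)  ⇒  102ω_c = 34  ⇒  ω_c = 1/3
  ⇒ ω_c²/ω_s² = 1/3
Coupling ω_s² = ω_r¹ ⇒ overall = 74/55 × 1/3 = 74/165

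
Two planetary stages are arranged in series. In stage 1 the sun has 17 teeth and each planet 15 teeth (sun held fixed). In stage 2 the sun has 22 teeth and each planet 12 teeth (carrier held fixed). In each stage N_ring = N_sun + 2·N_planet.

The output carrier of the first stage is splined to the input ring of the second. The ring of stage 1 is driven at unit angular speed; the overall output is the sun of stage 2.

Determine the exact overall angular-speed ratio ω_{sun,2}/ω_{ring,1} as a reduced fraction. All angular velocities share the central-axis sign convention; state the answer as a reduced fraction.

Stage 1: N_ring = 17 + 2·15 = 47
Stage 1: 17(ω_s−ω_c) = −47(ω_r−ω_c),  ω_s=0, ω_r=1
Stage 1: 17(0−ω_c) = −47(1−ω_c)  ⇒  64ω_c = 47  ⇒  ω_c = 47/64
  ⇒ ω_c¹/ω_r¹ = 47/64
Stage 2: N_ring = 22 + 2·12 = 46
Stage 2: 22(ω_s−ω_c) = −46(ω_r−ω_c),  ω_c=0, ω_r=1
Stage 2: ω_s = 0 − (46/22)(1−0) = -23/11
  ⇒ ω_s²/ω_r² = -23/11
Coupling ω_r² = ω_c¹ ⇒ overall = 47/64 × -23/11 = -1081/704

-1081/704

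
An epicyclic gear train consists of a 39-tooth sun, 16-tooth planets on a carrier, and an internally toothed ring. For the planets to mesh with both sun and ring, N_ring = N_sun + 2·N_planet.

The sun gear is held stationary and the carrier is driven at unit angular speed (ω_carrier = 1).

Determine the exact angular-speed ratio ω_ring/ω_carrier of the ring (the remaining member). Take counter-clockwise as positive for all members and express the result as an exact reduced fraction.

110/71

N_ring = 39 + 2·16 = 71
39(ω_s−ω_c) = −71(ω_r−ω_c),  ω_s=0, ω_c=1
ω_r = 1 − (39/71)(0−1) = 110/71
ω_r/ω_c = 110/71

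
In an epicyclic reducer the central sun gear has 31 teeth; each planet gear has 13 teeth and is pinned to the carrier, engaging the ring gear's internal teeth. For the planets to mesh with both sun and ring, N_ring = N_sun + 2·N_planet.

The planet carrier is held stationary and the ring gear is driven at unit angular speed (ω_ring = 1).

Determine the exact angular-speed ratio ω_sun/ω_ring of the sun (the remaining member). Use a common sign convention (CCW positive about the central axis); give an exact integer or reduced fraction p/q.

-57/31

N_ring = 31 + 2·13 = 57
31(ω_s−ω_c) = −57(ω_r−ω_c),  ω_c=0, ω_r=1
ω_s = 0 − (57/31)(1−0) = -57/31
ω_s/ω_r = -57/31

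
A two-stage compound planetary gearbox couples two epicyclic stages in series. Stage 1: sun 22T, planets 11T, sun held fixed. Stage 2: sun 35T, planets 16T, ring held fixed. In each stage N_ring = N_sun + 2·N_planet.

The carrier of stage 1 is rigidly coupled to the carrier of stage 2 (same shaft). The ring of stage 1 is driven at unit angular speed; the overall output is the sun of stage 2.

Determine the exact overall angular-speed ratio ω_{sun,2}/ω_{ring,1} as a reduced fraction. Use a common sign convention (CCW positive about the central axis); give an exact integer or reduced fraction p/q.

Stage 1: N_ring = 22 + 2·11 = 44
Stage 1: 22(ω_s−ω_c) = −44(ω_r−ω_c),  ω_s=0, ω_r=1
Stage 1: 22(0−ω_c) = −44(1−ω_c)  ⇒  66ω_c = 44  ⇒  ω_c = 2/3
  ⇒ ω_c¹/ω_r¹ = 2/3
Stage 2: N_ring = 35 + 2·16 = 67
Stage 2: 35(ω_s−ω_c) = −67(ω_r−ω_c),  ω_r=0, ω_c=1
Stage 2: ω_s = 1 − (67/35)(0−1) = 102/35
  ⇒ ω_s²/ω_c² = 102/35
Coupling ω_c² = ω_c¹ ⇒ overall = 2/3 × 102/35 = 68/35

68/35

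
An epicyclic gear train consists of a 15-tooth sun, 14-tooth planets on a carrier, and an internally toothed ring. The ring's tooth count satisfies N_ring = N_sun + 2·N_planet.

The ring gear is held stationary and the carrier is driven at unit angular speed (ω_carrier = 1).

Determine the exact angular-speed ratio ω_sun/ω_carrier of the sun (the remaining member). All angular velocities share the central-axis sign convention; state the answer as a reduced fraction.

58/15

N_ring = 15 + 2·14 = 43
15(ω_s−ω_c) = −43(ω_r−ω_c),  ω_r=0, ω_c=1
ω_s = 1 − (43/15)(0−1) = 58/15
ω_s/ω_c = 58/15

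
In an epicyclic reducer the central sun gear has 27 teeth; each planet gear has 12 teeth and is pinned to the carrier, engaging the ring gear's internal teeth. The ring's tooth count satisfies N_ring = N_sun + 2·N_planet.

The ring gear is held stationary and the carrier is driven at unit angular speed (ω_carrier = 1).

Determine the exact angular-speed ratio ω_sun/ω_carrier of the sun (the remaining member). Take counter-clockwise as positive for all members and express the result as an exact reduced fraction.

26/9

N_ring = 27 + 2·12 = 51
27(ω_s−ω_c) = −51(ω_r−ω_c),  ω_r=0, ω_c=1
ω_s = 1 − (51/27)(0−1) = 26/9
ω_s/ω_c = 26/9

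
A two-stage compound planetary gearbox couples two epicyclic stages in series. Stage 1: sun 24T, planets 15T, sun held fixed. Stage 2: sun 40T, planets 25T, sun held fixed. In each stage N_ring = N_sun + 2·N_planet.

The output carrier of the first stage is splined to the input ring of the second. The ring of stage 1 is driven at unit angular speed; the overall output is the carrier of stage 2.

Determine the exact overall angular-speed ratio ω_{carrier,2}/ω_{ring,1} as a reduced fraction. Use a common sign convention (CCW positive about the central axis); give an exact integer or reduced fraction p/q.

Stage 1: N_ring = 24 + 2·15 = 54
Stage 1: 24(ω_s−ω_c) = −54(ω_r−ω_c),  ω_s=0, ω_r=1
Stage 1: 24(0−ω_c) = −54(1−ω_c)  ⇒  78ω_c = 54  ⇒  ω_c = 9/13
  ⇒ ω_c¹/ω_r¹ = 9/13
Stage 2: N_ring = 40 + 2·25 = 90
Stage 2: 40(ω_s−ω_c) = −90(ω_r−ω_c),  ω_s=0, ω_r=1
Stage 2: 40(0−ω_c) = −90(1−ω_c)  ⇒  130ω_c = 90  ⇒  ω_c = 9/13
  ⇒ ω_c²/ω_r² = 9/13
Coupling ω_r² = ω_c¹ ⇒ overall = 9/13 × 9/13 = 81/169

81/169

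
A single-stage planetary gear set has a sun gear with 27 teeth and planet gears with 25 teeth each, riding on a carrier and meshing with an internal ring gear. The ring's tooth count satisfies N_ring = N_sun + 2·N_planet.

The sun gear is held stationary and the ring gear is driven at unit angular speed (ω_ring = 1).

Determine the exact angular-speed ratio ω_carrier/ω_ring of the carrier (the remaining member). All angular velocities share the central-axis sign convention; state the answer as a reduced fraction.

N_ring = 27 + 2·25 = 77
27(ω_s−ω_c) = −77(ω_r−ω_c),  ω_s=0, ω_r=1
27(0−ω_c) = −77(1−ω_c)  ⇒  104ω_c = 77  ⇒  ω_c = 77/104
ω_c/ω_r = 77/104

77/104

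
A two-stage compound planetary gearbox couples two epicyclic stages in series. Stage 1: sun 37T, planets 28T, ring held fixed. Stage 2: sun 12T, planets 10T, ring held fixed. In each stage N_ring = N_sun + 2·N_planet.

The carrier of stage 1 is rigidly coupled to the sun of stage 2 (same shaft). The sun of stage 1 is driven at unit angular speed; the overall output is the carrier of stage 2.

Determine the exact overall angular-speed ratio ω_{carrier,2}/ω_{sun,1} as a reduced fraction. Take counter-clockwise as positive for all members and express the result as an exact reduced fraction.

111/1430

Stage 1: N_ring = 37 + 2·28 = 93
Stage 1: 37(ω_s−ω_c) = −93(ω_r−ω_c),  ω_r=0, ω_s=1
Stage 1: 37(1−ω_c) = −93(0−ω_c)  ⇒  130ω_c = 37  ⇒  ω_c = 37/130
  ⇒ ω_c¹/ω_s¹ = 37/130
Stage 2: N_ring = 12 + 2·10 = 32
Stage 2: 12(ω_s−ω_c) = −32(ω_r−ω_c),  ω_r=0, ω_s=1
Stage 2: 12(1−ω_c) = −32(0−ω_c)  ⇒  44ω_c = 12  ⇒  ω_c = 3/11
  ⇒ ω_c²/ω_s² = 3/11
Coupling ω_s² = ω_c¹ ⇒ overall = 37/130 × 3/11 = 111/1430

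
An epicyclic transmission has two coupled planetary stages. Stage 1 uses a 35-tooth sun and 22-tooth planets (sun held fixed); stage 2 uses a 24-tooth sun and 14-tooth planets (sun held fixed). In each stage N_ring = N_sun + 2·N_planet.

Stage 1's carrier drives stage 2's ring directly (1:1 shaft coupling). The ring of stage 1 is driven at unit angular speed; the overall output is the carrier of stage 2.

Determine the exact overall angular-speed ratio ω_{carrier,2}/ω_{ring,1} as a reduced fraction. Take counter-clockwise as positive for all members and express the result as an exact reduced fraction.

Stage 1: N_ring = 35 + 2·22 = 79
Stage 1: 35(ω_s−ω_c) = −79(ω_r−ω_c),  ω_s=0, ω_r=1
Stage 1: 35(0−ω_c) = −79(1−ω_c)  ⇒  114ω_c = 79  ⇒  ω_c = 79/114
  ⇒ ω_c¹/ω_r¹ = 79/114
Stage 2: N_ring = 24 + 2·14 = 52
Stage 2: 24(ω_s−ω_c) = −52(ω_r−ω_c),  ω_s=0, ω_r=1
Stage 2: 24(0−ω_c) = −52(1−ω_c)  ⇒  76ω_c = 52  ⇒  ω_c = 13/19
  ⇒ ω_c²/ω_r² = 13/19
Coupling ω_r² = ω_c¹ ⇒ overall = 79/114 × 13/19 = 1027/2166

1027/2166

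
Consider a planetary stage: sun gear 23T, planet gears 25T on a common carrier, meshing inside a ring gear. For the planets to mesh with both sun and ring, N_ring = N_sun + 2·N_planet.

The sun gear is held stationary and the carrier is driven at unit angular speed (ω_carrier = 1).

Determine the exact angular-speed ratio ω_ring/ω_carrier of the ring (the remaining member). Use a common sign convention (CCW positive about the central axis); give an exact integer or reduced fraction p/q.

96/73

N_ring = 23 + 2·25 = 73
23(ω_s−ω_c) = −73(ω_r−ω_c),  ω_s=0, ω_c=1
ω_r = 1 − (23/73)(0−1) = 96/73
ω_r/ω_c = 96/73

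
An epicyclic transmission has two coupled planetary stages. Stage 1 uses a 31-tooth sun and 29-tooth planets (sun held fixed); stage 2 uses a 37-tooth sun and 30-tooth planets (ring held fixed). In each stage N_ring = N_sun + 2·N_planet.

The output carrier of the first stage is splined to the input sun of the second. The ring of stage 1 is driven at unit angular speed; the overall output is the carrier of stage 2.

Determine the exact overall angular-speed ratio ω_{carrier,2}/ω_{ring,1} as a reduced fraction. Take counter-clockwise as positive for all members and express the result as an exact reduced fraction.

Stage 1: N_ring = 31 + 2·29 = 89
Stage 1: 31(ω_s−ω_c) = −89(ω_r−ω_c),  ω_s=0, ω_r=1
Stage 1: 31(0−ω_c) = −89(1−ω_c)  ⇒  120ω_c = 89  ⇒  ω_c = 89/120
  ⇒ ω_c¹/ω_r¹ = 89/120
Stage 2: N_ring = 37 + 2·30 = 97
Stage 2: 37(ω_s−ω_c) = −97(ω_r−ω_c),  ω_r=0, ω_s=1
Stage 2: 37(1−ω_c) = −97(0−ω_c)  ⇒  134ω_c = 37  ⇒  ω_c = 37/134
  ⇒ ω_c²/ω_s² = 37/134
Coupling ω_s² = ω_c¹ ⇒ overall = 89/120 × 37/134 = 3293/16080

3293/16080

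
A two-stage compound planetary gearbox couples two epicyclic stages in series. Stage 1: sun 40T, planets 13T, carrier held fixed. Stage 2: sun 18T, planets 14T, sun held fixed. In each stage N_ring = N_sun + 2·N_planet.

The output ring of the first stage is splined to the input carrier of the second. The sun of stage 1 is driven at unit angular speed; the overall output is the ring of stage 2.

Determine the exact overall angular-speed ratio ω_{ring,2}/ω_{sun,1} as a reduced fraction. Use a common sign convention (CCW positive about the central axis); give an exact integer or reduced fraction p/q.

Stage 1: N_ring = 40 + 2·13 = 66
Stage 1: 40(ω_s−ω_c) = −66(ω_r−ω_c),  ω_c=0, ω_s=1
Stage 1: ω_r = 0 − (40/66)(1−0) = -20/33
  ⇒ ω_r¹/ω_s¹ = -20/33
Stage 2: N_ring = 18 + 2·14 = 46
Stage 2: 18(ω_s−ω_c) = −46(ω_r−ω_c),  ω_s=0, ω_c=1
Stage 2: ω_r = 1 − (18/46)(0−1) = 32/23
  ⇒ ω_r²/ω_c² = 32/23
Coupling ω_c² = ω_r¹ ⇒ overall = -20/33 × 32/23 = -640/759

-640/759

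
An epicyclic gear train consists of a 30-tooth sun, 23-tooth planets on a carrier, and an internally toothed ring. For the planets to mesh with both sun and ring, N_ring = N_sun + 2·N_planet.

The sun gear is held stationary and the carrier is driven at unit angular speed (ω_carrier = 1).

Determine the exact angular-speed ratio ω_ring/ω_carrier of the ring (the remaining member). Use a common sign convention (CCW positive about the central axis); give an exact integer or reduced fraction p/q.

N_ring = 30 + 2·23 = 76
30(ω_s−ω_c) = −76(ω_r−ω_c),  ω_s=0, ω_c=1
ω_r = 1 − (30/76)(0−1) = 53/38
ω_r/ω_c = 53/38

53/38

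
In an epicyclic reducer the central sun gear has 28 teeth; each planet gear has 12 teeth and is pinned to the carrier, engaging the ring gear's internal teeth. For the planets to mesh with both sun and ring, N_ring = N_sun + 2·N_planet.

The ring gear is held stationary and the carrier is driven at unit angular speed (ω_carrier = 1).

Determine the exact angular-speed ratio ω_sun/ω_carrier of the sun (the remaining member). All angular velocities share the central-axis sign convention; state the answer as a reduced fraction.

20/7

N_ring = 28 + 2·12 = 52
28(ω_s−ω_c) = −52(ω_r−ω_c),  ω_r=0, ω_c=1
ω_s = 1 − (52/28)(0−1) = 20/7
ω_s/ω_c = 20/7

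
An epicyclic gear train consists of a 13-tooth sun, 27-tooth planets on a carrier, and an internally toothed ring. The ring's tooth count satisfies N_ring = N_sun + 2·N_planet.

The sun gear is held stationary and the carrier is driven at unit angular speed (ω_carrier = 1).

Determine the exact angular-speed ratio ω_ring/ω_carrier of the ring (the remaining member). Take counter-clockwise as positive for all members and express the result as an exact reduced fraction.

80/67

N_ring = 13 + 2·27 = 67
13(ω_s−ω_c) = −67(ω_r−ω_c),  ω_s=0, ω_c=1
ω_r = 1 − (13/67)(0−1) = 80/67
ω_r/ω_c = 80/67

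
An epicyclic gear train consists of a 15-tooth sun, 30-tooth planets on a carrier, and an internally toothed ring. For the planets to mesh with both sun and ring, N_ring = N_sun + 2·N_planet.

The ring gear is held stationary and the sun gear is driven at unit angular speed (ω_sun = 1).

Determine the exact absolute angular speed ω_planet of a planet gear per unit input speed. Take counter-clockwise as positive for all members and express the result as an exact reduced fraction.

-1/4

N_ring = 15 + 2·30 = 75
15(ω_s−ω_c) = −75(ω_r−ω_c),  ω_r=0, ω_s=1
15(1−ω_c) = −75(0−ω_c)  ⇒  90ω_c = 15  ⇒  ω_c = 1/6
sun–planet: 15·(1−1/6) = −30·(ω_p−ω_c)  ⇒  ω_p−ω_c = −(15/30)·(5/6) = -5/12
ω_p = 1/6 − 5/12 = -1/4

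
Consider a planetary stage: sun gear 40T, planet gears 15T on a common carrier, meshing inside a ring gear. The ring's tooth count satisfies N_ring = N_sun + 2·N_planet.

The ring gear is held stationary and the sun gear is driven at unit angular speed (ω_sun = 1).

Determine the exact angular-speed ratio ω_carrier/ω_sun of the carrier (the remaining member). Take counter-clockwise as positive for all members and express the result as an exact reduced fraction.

N_ring = 40 + 2·15 = 70
40(ω_s−ω_c) = −70(ω_r−ω_c),  ω_r=0, ω_s=1
40(1−ω_c) = −70(0−ω_c)  ⇒  110ω_c = 40  ⇒  ω_c = 4/11
ω_c/ω_s = 4/11

4/11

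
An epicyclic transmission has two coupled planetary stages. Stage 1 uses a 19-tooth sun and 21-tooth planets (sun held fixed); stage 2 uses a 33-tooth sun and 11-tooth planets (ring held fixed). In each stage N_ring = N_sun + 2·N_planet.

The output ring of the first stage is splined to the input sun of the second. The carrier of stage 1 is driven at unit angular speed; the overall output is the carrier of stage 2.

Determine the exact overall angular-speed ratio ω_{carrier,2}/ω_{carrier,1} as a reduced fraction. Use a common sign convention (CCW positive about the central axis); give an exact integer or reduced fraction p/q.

30/61

Stage 1: N_ring = 19 + 2·21 = 61
Stage 1: 19(ω_s−ω_c) = −61(ω_r−ω_c),  ω_s=0, ω_c=1
Stage 1: ω_r = 1 − (19/61)(0−1) = 80/61
  ⇒ ω_r¹/ω_c¹ = 80/61
Stage 2: N_ring = 33 + 2·11 = 55
Stage 2: 33(ω_s−ω_c) = −55(ω_r−ω_c),  ω_r=0, ω_s=1
Stage 2: 33(1−ω_c) = −55(0−ω_c)  ⇒  88ω_c = 33  ⇒  ω_c = 3/8
  ⇒ ω_c²/ω_s² = 3/8
Coupling ω_s² = ω_r¹ ⇒ overall = 80/61 × 3/8 = 30/61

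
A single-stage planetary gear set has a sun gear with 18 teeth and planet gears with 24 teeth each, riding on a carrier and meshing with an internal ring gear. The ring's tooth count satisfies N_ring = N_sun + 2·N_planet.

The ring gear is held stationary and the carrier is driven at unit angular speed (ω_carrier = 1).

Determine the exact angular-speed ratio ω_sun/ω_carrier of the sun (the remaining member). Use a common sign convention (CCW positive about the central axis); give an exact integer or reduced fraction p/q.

N_ring = 18 + 2·24 = 66
18(ω_s−ω_c) = −66(ω_r−ω_c),  ω_r=0, ω_c=1
ω_s = 1 − (66/18)(0−1) = 14/3
ω_s/ω_c = 14/3

14/3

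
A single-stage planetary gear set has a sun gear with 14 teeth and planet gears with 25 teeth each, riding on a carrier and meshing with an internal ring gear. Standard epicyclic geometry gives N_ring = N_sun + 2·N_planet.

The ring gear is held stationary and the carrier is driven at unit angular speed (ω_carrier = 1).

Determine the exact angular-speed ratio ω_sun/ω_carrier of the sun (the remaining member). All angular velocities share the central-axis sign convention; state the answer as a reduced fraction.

39/7

N_ring = 14 + 2·25 = 64
14(ω_s−ω_c) = −64(ω_r−ω_c),  ω_r=0, ω_c=1
ω_s = 1 − (64/14)(0−1) = 39/7
ω_s/ω_c = 39/7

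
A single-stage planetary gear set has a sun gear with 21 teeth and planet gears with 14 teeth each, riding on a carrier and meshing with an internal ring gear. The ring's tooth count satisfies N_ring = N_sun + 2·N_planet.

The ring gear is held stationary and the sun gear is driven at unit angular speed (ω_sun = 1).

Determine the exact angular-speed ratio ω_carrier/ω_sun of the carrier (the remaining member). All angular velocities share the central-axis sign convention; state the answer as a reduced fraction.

3/10

N_ring = 21 + 2·14 = 49
21(ω_s−ω_c) = −49(ω_r−ω_c),  ω_r=0, ω_s=1
21(1−ω_c) = −49(0−ω_c)  ⇒  70ω_c = 21  ⇒  ω_c = 3/10
ω_c/ω_s = 3/10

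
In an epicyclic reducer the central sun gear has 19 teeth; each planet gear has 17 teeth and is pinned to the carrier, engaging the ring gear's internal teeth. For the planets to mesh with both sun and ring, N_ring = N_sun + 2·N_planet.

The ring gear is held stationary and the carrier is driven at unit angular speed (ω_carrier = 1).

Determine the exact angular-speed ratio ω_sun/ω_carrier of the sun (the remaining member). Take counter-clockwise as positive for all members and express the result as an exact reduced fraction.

72/19

N_ring = 19 + 2·17 = 53
19(ω_s−ω_c) = −53(ω_r−ω_c),  ω_r=0, ω_c=1
ω_s = 1 − (53/19)(0−1) = 72/19
ω_s/ω_c = 72/19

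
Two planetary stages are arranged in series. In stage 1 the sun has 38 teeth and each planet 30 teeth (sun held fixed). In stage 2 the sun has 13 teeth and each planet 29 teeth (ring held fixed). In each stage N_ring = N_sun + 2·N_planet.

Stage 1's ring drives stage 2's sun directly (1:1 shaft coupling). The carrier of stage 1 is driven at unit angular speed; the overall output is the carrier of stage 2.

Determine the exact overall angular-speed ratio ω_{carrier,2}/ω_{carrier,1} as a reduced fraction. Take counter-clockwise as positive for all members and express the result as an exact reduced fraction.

Stage 1: N_ring = 38 + 2·30 = 98
Stage 1: 38(ω_s−ω_c) = −98(ω_r−ω_c),  ω_s=0, ω_c=1
Stage 1: ω_r = 1 − (38/98)(0−1) = 68/49
  ⇒ ω_r¹/ω_c¹ = 68/49
Stage 2: N_ring = 13 + 2·29 = 71
Stage 2: 13(ω_s−ω_c) = −71(ω_r−ω_c),  ω_r=0, ω_s=1
Stage 2: 13(1−ω_c) = −71(0−ω_c)  ⇒  84ω_c = 13  ⇒  ω_c = 13/84
  ⇒ ω_c²/ω_s² = 13/84
Coupling ω_s² = ω_r¹ ⇒ overall = 68/49 × 13/84 = 221/1029

221/1029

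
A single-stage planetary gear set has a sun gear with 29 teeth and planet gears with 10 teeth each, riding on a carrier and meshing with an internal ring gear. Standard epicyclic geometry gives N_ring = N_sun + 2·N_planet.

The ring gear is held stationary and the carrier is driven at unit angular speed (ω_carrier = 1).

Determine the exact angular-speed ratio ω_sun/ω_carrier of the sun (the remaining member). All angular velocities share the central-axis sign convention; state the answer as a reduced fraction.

N_ring = 29 + 2·10 = 49
29(ω_s−ω_c) = −49(ω_r−ω_c),  ω_r=0, ω_c=1
ω_s = 1 − (49/29)(0−1) = 78/29
ω_s/ω_c = 78/29

78/29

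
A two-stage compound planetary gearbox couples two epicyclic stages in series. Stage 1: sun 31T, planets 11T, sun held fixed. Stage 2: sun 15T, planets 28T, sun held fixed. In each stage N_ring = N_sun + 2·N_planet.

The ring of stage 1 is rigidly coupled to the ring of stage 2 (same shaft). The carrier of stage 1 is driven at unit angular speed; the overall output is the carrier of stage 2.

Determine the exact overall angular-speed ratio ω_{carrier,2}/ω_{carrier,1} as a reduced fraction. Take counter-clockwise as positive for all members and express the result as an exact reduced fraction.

2982/2279

Stage 1: N_ring = 31 + 2·11 = 53
Stage 1: 31(ω_s−ω_c) = −53(ω_r−ω_c),  ω_s=0, ω_c=1
Stage 1: ω_r = 1 − (31/53)(0−1) = 84/53
  ⇒ ω_r¹/ω_c¹ = 84/53
Stage 2: N_ring = 15 + 2·28 = 71
Stage 2: 15(ω_s−ω_c) = −71(ω_r−ω_c),  ω_s=0, ω_r=1
Stage 2: 15(0−ω_c) = −71(1−ω_c)  ⇒  86ω_c = 71  ⇒  ω_c = 71/86
  ⇒ ω_c²/ω_r² = 71/86
Coupling ω_r² = ω_r¹ ⇒ overall = 84/53 × 71/86 = 2982/2279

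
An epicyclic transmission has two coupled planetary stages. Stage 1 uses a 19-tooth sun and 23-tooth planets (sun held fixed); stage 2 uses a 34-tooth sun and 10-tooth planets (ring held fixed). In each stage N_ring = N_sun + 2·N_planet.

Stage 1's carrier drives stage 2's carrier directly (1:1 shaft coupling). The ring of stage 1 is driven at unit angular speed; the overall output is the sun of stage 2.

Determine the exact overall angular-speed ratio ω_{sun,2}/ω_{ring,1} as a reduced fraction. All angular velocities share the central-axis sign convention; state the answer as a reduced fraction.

715/357

Stage 1: N_ring = 19 + 2·23 = 65
Stage 1: 19(ω_s−ω_c) = −65(ω_r−ω_c),  ω_s=0, ω_r=1
Stage 1: 19(0−ω_c) = −65(1−ω_c)  ⇒  84ω_c = 65  ⇒  ω_c = 65/84
  ⇒ ω_c¹/ω_r¹ = 65/84
Stage 2: N_ring = 34 + 2·10 = 54
Stage 2: 34(ω_s−ω_c) = −54(ω_r−ω_c),  ω_r=0, ω_c=1
Stage 2: ω_s = 1 − (54/34)(0−1) = 44/17
  ⇒ ω_s²/ω_c² = 44/17
Coupling ω_c² = ω_c¹ ⇒ overall = 65/84 × 44/17 = 715/357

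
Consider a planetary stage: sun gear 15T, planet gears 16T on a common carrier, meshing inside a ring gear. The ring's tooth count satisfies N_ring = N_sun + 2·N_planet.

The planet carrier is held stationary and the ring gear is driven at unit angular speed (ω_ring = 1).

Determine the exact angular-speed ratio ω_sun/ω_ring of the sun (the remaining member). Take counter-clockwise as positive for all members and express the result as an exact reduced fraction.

N_ring = 15 + 2·16 = 47
15(ω_s−ω_c) = −47(ω_r−ω_c),  ω_c=0, ω_r=1
ω_s = 0 − (47/15)(1−0) = -47/15
ω_s/ω_r = -47/15

-47/15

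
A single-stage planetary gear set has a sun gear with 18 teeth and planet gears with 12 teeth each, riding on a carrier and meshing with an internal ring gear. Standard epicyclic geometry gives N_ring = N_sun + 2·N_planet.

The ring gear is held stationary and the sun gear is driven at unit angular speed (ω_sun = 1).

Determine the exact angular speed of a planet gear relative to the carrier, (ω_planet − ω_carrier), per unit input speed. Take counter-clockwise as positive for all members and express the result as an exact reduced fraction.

N_ring = 18 + 2·12 = 42
18(ω_s−ω_c) = −42(ω_r−ω_c),  ω_r=0, ω_s=1
18(1−ω_c) = −42(0−ω_c)  ⇒  60ω_c = 18  ⇒  ω_c = 3/10
sun–planet: 18·(1−3/10) = −12·(ω_p−ω_c)  ⇒  ω_p−ω_c = −(18/12)·(7/10) = -21/20

-21/20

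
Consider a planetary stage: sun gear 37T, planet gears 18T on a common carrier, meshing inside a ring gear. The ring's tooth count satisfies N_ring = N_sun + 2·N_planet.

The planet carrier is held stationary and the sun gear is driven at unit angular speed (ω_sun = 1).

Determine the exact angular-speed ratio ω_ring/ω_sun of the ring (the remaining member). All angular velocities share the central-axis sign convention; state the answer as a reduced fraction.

N_ring = 37 + 2·18 = 73
37(ω_s−ω_c) = −73(ω_r−ω_c),  ω_c=0, ω_s=1
ω_r = 0 − (37/73)(1−0) = -37/73
ω_r/ω_s = -37/73

-37/73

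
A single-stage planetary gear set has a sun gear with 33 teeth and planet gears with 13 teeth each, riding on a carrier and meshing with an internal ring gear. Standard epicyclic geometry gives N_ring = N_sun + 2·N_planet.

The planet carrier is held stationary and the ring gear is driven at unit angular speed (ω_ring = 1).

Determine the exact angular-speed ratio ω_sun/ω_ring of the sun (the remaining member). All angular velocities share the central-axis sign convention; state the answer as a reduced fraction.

-59/33

N_ring = 33 + 2·13 = 59
33(ω_s−ω_c) = −59(ω_r−ω_c),  ω_c=0, ω_r=1
ω_s = 0 − (59/33)(1−0) = -59/33
ω_s/ω_r = -59/33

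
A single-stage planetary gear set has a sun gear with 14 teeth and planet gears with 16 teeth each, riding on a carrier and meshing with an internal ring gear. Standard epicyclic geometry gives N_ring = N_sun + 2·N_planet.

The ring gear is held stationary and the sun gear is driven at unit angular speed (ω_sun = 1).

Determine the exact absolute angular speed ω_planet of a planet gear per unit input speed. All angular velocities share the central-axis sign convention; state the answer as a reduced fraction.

-7/16

N_ring = 14 + 2·16 = 46
14(ω_s−ω_c) = −46(ω_r−ω_c),  ω_r=0, ω_s=1
14(1−ω_c) = −46(0−ω_c)  ⇒  60ω_c = 14  ⇒  ω_c = 7/30
sun–planet: 14·(1−7/30) = −16·(ω_p−ω_c)  ⇒  ω_p−ω_c = −(14/16)·(23/30) = -161/240
ω_p = 7/30 − 161/240 = -7/16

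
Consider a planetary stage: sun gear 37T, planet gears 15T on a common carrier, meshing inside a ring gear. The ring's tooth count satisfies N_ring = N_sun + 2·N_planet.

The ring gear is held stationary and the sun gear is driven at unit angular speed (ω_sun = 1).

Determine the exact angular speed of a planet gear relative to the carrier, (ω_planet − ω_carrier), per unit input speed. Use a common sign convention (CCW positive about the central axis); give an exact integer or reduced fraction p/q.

-2479/1560

N_ring = 37 + 2·15 = 67
37(ω_s−ω_c) = −67(ω_r−ω_c),  ω_r=0, ω_s=1
37(1−ω_c) = −67(0−ω_c)  ⇒  104ω_c = 37  ⇒  ω_c = 37/104
sun–planet: 37·(1−37/104) = −15·(ω_p−ω_c)  ⇒  ω_p−ω_c = −(37/15)·(67/104) = -2479/1560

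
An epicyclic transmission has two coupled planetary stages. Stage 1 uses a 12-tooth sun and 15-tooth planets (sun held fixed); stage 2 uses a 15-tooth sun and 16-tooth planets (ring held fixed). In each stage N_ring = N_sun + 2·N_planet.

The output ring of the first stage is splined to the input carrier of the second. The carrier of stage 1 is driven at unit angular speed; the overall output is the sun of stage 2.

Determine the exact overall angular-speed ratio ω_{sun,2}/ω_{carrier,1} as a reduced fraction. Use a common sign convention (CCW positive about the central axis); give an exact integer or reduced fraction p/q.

186/35

Stage 1: N_ring = 12 + 2·15 = 42
Stage 1: 12(ω_s−ω_c) = −42(ω_r−ω_c),  ω_s=0, ω_c=1
Stage 1: ω_r = 1 − (12/42)(0−1) = 9/7
  ⇒ ω_r¹/ω_c¹ = 9/7
Stage 2: N_ring = 15 + 2·16 = 47
Stage 2: 15(ω_s−ω_c) = −47(ω_r−ω_c),  ω_r=0, ω_c=1
Stage 2: ω_s = 1 − (47/15)(0−1) = 62/15
  ⇒ ω_s²/ω_c² = 62/15
Coupling ω_c² = ω_r¹ ⇒ overall = 9/7 × 62/15 = 186/35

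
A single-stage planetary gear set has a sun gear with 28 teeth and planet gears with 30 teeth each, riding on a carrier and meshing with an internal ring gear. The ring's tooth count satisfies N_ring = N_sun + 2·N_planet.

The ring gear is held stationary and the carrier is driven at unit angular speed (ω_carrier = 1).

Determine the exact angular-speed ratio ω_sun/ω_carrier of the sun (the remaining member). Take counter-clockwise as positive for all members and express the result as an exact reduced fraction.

N_ring = 28 + 2·30 = 88
28(ω_s−ω_c) = −88(ω_r−ω_c),  ω_r=0, ω_c=1
ω_s = 1 − (88/28)(0−1) = 29/7
ω_s/ω_c = 29/7

29/7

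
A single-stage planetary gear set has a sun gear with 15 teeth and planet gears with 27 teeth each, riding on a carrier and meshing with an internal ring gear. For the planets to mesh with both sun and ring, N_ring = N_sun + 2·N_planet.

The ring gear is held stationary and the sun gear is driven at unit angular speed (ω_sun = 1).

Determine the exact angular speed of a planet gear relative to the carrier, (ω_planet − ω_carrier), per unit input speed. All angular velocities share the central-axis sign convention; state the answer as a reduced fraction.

-115/252

N_ring = 15 + 2·27 = 69
15(ω_s−ω_c) = −69(ω_r−ω_c),  ω_r=0, ω_s=1
15(1−ω_c) = −69(0−ω_c)  ⇒  84ω_c = 15  ⇒  ω_c = 5/28
sun–planet: 15·(1−5/28) = −27·(ω_p−ω_c)  ⇒  ω_p−ω_c = −(15/27)·(23/28) = -115/252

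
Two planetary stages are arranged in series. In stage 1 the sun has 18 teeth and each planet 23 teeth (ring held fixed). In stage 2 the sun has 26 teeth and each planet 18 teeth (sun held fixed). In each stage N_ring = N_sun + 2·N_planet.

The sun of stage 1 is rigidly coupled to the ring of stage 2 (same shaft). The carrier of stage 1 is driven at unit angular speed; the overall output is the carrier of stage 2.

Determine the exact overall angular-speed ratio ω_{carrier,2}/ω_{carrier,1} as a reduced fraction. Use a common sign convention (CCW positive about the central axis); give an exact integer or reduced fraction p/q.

1271/396

Stage 1: N_ring = 18 + 2·23 = 64
Stage 1: 18(ω_s−ω_c) = −64(ω_r−ω_c),  ω_r=0, ω_c=1
Stage 1: ω_s = 1 − (64/18)(0−1) = 41/9
  ⇒ ω_s¹/ω_c¹ = 41/9
Stage 2: N_ring = 26 + 2·18 = 62
Stage 2: 26(ω_s−ω_c) = −62(ω_r−ω_c),  ω_s=0, ω_r=1
Stage 2: 26(0−ω_c) = −62(1−ω_c)  ⇒  88ω_c = 62  ⇒  ω_c = 31/44
  ⇒ ω_c²/ω_r² = 31/44
Coupling ω_r² = ω_s¹ ⇒ overall = 41/9 × 31/44 = 1271/396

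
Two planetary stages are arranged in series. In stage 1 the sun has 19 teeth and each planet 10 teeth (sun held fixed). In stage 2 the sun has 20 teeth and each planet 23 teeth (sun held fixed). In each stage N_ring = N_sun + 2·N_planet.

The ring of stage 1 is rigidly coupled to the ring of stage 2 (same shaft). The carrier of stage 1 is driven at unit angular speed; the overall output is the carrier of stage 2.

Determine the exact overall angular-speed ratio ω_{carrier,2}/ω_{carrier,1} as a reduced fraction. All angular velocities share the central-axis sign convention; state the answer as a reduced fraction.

638/559

Stage 1: N_ring = 19 + 2·10 = 39
Stage 1: 19(ω_s−ω_c) = −39(ω_r−ω_c),  ω_s=0, ω_c=1
Stage 1: ω_r = 1 − (19/39)(0−1) = 58/39
  ⇒ ω_r¹/ω_c¹ = 58/39
Stage 2: N_ring = 20 + 2·23 = 66
Stage 2: 20(ω_s−ω_c) = −66(ω_r−ω_c),  ω_s=0, ω_r=1
Stage 2: 20(0−ω_c) = −66(1−ω_c)  ⇒  86ω_c = 66  ⇒  ω_c = 33/43
  ⇒ ω_c²/ω_r² = 33/43
Coupling ω_r² = ω_r¹ ⇒ overall = 58/39 × 33/43 = 638/559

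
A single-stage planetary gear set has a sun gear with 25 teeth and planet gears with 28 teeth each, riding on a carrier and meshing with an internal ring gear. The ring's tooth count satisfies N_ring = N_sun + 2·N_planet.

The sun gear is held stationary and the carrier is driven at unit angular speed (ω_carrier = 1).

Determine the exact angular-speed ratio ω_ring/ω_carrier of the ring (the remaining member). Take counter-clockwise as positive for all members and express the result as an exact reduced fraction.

106/81

N_ring = 25 + 2·28 = 81
25(ω_s−ω_c) = −81(ω_r−ω_c),  ω_s=0, ω_c=1
ω_r = 1 − (25/81)(0−1) = 106/81
ω_r/ω_c = 106/81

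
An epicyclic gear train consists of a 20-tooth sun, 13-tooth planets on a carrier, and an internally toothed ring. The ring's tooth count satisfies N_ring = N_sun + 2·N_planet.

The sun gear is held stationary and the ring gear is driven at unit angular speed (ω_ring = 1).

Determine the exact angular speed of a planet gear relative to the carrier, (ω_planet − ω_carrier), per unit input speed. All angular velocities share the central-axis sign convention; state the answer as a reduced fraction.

N_ring = 20 + 2·13 = 46
20(ω_s−ω_c) = −46(ω_r−ω_c),  ω_s=0, ω_r=1
20(0−ω_c) = −46(1−ω_c)  ⇒  66ω_c = 46  ⇒  ω_c = 23/33
sun–planet: 20·(0−23/33) = −13·(ω_p−ω_c)  ⇒  ω_p−ω_c = −(20/13)·(-23/33) = 460/429

460/429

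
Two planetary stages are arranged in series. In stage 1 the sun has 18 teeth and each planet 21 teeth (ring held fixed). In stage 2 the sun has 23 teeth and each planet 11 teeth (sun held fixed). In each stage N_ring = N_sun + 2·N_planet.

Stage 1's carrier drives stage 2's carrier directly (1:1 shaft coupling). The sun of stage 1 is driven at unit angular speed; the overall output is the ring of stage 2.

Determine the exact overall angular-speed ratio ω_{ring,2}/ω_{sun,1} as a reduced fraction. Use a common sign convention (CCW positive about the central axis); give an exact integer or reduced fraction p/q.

Stage 1: N_ring = 18 + 2·21 = 60
Stage 1: 18(ω_s−ω_c) = −60(ω_r−ω_c),  ω_r=0, ω_s=1
Stage 1: 18(1−ω_c) = −60(0−ω_c)  ⇒  78ω_c = 18  ⇒  ω_c = 3/13
  ⇒ ω_c¹/ω_s¹ = 3/13
Stage 2: N_ring = 23 + 2·11 = 45
Stage 2: 23(ω_s−ω_c) = −45(ω_r−ω_c),  ω_s=0, ω_c=1
Stage 2: ω_r = 1 − (23/45)(0−1) = 68/45
  ⇒ ω_r²/ω_c² = 68/45
Coupling ω_c² = ω_c¹ ⇒ overall = 3/13 × 68/45 = 68/195

68/195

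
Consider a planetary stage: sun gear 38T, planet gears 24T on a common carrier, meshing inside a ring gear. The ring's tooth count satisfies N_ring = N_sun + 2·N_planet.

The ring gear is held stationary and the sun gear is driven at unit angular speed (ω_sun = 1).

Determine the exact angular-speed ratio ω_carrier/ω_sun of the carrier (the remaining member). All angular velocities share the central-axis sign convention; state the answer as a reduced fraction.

N_ring = 38 + 2·24 = 86
38(ω_s−ω_c) = −86(ω_r−ω_c),  ω_r=0, ω_s=1
38(1−ω_c) = −86(0−ω_c)  ⇒  124ω_c = 38  ⇒  ω_c = 19/62
ω_c/ω_s = 19/62

19/62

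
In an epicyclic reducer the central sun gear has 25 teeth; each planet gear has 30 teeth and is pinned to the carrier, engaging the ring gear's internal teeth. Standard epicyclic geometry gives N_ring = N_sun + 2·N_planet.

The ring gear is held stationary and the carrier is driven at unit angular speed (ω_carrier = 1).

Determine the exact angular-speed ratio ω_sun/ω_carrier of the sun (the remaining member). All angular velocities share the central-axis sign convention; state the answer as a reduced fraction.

N_ring = 25 + 2·30 = 85
25(ω_s−ω_c) = −85(ω_r−ω_c),  ω_r=0, ω_c=1
ω_s = 1 − (85/25)(0−1) = 22/5
ω_s/ω_c = 22/5

22/5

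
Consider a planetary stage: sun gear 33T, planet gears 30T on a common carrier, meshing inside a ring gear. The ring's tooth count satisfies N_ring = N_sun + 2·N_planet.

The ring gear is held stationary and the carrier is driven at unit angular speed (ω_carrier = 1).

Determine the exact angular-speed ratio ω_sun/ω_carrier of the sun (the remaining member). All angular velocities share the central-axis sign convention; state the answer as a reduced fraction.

N_ring = 33 + 2·30 = 93
33(ω_s−ω_c) = −93(ω_r−ω_c),  ω_r=0, ω_c=1
ω_s = 1 − (93/33)(0−1) = 42/11
ω_s/ω_c = 42/11

42/11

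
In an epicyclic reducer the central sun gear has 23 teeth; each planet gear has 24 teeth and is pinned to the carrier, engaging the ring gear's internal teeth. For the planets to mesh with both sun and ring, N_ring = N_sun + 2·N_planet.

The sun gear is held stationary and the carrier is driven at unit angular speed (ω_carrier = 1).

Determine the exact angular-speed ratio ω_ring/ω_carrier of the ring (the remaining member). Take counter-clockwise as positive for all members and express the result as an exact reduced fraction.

94/71

N_ring = 23 + 2·24 = 71
23(ω_s−ω_c) = −71(ω_r−ω_c),  ω_s=0, ω_c=1
ω_r = 1 − (23/71)(0−1) = 94/71
ω_r/ω_c = 94/71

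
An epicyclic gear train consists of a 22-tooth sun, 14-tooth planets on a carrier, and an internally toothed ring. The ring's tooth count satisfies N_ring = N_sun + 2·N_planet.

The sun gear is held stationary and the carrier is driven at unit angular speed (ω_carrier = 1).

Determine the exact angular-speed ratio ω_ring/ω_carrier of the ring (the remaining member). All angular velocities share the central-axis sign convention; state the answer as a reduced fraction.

N_ring = 22 + 2·14 = 50
22(ω_s−ω_c) = −50(ω_r−ω_c),  ω_s=0, ω_c=1
ω_r = 1 − (22/50)(0−1) = 36/25
ω_r/ω_c = 36/25

36/25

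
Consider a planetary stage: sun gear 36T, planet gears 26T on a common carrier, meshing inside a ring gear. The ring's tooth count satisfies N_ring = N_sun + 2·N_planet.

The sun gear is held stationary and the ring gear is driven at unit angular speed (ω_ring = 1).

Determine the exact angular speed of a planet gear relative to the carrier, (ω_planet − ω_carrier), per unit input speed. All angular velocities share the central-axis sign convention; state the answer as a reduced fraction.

396/403

N_ring = 36 + 2·26 = 88
36(ω_s−ω_c) = −88(ω_r−ω_c),  ω_s=0, ω_r=1
36(0−ω_c) = −88(1−ω_c)  ⇒  124ω_c = 88  ⇒  ω_c = 22/31
sun–planet: 36·(0−22/31) = −26·(ω_p−ω_c)  ⇒  ω_p−ω_c = −(36/26)·(-22/31) = 396/403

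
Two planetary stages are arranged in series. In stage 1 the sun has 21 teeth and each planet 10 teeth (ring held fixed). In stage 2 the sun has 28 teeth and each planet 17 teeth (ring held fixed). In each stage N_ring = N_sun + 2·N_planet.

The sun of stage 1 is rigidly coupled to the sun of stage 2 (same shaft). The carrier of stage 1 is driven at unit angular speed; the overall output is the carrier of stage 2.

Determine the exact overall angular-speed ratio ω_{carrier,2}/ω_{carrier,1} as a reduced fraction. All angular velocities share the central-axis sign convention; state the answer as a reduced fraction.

Stage 1: N_ring = 21 + 2·10 = 41
Stage 1: 21(ω_s−ω_c) = −41(ω_r−ω_c),  ω_r=0, ω_c=1
Stage 1: ω_s = 1 − (41/21)(0−1) = 62/21
  ⇒ ω_s¹/ω_c¹ = 62/21
Stage 2: N_ring = 28 + 2·17 = 62
Stage 2: 28(ω_s−ω_c) = −62(ω_r−ω_c),  ω_r=0, ω_s=1
Stage 2: 28(1−ω_c) = −62(0−ω_c)  ⇒  90ω_c = 28  ⇒  ω_c = 14/45
  ⇒ ω_c²/ω_s² = 14/45
Coupling ω_s² = ω_s¹ ⇒ overall = 62/21 × 14/45 = 124/135

124/135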